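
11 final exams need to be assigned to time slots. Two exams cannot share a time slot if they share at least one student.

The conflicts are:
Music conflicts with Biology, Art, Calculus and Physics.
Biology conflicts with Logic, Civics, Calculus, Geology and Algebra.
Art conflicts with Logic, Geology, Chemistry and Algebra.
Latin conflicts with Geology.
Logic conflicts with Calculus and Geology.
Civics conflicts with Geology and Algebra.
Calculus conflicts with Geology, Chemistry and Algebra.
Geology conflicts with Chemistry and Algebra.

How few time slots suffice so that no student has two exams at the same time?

Biology, Logic, Calculus, Geology pairwise conflict, so at least 4 time slots are needed.
4 time slots suffice: time slot 1 → {Music, Geology}; time slot 2 → {Art, Latin, Civics, Calculus, Physics}; time slot 3 → {Biology, Chemistry}; time slot 4 → {Logic, Algebra}. Every pair that conflicts lands in different time slots.

4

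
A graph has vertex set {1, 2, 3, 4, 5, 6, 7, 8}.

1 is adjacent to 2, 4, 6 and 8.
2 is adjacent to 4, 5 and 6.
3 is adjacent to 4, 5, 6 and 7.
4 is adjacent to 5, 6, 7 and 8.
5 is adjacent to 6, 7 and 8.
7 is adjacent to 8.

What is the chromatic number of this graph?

4

4, 5, 7, 8 are mutually adjacent (a clique of size 4), so at least 4 colors are needed.
One proper 4-coloring: 1=blue, 2=yellow, 3=yellow, 4=red, 5=blue, 6=green, 7=green, 8=yellow. No two adjacent vertices share a color.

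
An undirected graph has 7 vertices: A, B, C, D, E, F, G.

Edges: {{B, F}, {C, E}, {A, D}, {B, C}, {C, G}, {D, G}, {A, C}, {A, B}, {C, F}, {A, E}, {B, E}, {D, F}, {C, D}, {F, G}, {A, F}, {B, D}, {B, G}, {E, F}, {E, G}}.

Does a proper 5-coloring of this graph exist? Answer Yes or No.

The chromatic number is 5. B, C, D, F, G are mutually adjacent (a clique of size 5), so at least 5 colors are needed.
One proper 5-coloring: A=yellow, B=green, C=blue, D=purple, E=purple, F=red, G=yellow.
That is already a proper 5-coloring.

Yes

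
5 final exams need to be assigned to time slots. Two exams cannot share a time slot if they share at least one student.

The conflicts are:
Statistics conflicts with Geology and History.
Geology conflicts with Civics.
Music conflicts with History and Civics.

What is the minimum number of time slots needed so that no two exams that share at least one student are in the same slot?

The cycle Music-History-Statistics-Geology-Civics-Music has odd length 5, so it cannot be 2-colored; at least 3 time slots are needed.
3 time slots suffice: Statistics=1, Geology=2, Music=3, History=2, Civics=1. Each listed conflict is separated.

3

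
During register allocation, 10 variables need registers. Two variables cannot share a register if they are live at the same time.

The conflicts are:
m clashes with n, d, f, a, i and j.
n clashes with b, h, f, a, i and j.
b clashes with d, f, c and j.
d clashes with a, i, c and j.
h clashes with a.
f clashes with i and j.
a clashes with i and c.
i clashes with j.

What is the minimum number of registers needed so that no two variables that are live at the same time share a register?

m, n, f, i, j pairwise conflict, so at least 5 registers are needed.
A valid assignment using 5 registers: m=4, n=1, b=3, d=1, h=3, f=5, a=2, i=3, c=4, j=2. Each listed conflict is separated.

5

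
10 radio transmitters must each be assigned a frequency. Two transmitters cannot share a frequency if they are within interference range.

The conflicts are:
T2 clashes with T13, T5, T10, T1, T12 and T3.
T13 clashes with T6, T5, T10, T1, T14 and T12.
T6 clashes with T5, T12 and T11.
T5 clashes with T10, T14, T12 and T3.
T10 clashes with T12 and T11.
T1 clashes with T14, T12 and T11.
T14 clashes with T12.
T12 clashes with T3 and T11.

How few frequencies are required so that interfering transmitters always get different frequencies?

T2, T13, T5, T10, T12 all conflict with each other, so at least 5 frequencies are needed.
5 frequencies suffice: frequency 1 → {T12}; frequency 2 → {T13, T3, T11}; frequency 3 → {T5, T1}; frequency 4 → {T2, T6, T14}; frequency 5 → {T10}. No two conflicting transmitters share a frequency.

5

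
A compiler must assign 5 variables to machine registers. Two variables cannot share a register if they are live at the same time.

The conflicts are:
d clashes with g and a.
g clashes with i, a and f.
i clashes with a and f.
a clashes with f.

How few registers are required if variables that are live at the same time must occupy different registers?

g, i, a, f are mutually in conflict, so at least 4 registers are needed.
4 registers suffice: register 1 → {g}; register 2 → {a}; register 3 → {d, i}; register 4 → {f}. No two conflicting variables share a register.

4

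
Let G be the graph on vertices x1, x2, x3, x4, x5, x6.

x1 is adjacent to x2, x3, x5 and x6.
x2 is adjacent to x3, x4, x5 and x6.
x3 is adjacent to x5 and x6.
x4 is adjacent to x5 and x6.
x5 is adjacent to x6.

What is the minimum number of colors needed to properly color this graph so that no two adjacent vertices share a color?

5

x1, x2, x3, x5, x6 are mutually adjacent (a clique of size 5), so at least 5 colors are needed.
5 colors suffice: x1=4, x2=1, x3=5, x4=4, x5=3, x6=2. No two adjacent vertices share a color.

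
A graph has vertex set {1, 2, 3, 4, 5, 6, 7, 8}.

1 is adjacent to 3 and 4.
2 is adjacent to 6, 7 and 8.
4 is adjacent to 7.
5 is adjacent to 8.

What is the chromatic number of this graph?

2

2 and 8 are adjacent, so at least 2 colors are needed.
2 colors suffice: color red → {2, 3, 4, 5}; color blue → {1, 6, 7, 8}. Every edge joins two different colors.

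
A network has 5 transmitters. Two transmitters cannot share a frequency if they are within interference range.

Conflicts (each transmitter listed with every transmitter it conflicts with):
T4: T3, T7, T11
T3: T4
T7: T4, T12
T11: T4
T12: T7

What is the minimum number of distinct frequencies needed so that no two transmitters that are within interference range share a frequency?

T7 and T12 conflict, so at least 2 frequencies are needed.
A valid assignment using 2 frequencies: T4=1, T3=2, T7=2, T11=2, T12=1. Each listed conflict is separated.

2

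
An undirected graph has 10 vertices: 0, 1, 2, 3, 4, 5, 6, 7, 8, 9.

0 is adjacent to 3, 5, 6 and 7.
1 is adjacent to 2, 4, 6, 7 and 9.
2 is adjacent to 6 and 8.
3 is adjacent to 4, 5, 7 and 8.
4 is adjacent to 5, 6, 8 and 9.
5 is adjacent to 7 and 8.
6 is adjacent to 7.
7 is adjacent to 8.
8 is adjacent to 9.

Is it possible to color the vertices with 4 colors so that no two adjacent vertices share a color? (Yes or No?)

The chromatic number is 4. 3, 4, 5, 8 are pairwise adjacent (a clique of size 4), so at least 4 colors are needed.
One proper 4-coloring: 0=blue, 1=blue, 2=red, 3=green, 4=red, 5=yellow, 6=green, 7=red, 8=blue, 9=green.
That is already a proper 4-coloring.

Yes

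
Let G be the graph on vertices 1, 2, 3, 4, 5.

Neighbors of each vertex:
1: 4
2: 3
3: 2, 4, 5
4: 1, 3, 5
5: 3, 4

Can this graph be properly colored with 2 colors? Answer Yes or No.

3, 4, 5 are pairwise adjacent, so at least 3 colors are needed.
So 2 colors are not enough.

No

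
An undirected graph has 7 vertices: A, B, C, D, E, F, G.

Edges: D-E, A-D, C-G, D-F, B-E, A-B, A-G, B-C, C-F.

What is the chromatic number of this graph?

The cycle E-B-C-F-D-E has odd length 5, so it cannot be 2-colored; at least 3 colors are needed.
3 colors suffice: color red → {C, D}; color blue → {B, F, G}; color green → {A, E}. Each edge has distinct colors on its endpoints.

3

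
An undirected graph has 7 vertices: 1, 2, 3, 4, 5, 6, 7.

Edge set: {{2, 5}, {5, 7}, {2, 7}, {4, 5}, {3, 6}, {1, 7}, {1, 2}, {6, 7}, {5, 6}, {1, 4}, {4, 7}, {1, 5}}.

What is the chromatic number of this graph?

4

1, 2, 5, 7 form a clique, so at least 4 colors are needed.
4 colors suffice: color a → {3, 7}; color b → {5}; color c → {1, 6}; color d → {2, 4}. Each edge has distinct colors on its endpoints.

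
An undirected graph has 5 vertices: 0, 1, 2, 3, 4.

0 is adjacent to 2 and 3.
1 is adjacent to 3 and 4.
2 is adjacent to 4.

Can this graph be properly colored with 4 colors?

The chromatic number is 3. The cycle 4-1-3-0-2-4 has odd length 5, so it cannot be 2-colored; at least 3 colors are needed.
3 colors suffice: 0=b, 1=b, 2=a, 3=a, 4=c.
Since 4 ≥ 3, a proper 4-coloring certainly exists.

Yes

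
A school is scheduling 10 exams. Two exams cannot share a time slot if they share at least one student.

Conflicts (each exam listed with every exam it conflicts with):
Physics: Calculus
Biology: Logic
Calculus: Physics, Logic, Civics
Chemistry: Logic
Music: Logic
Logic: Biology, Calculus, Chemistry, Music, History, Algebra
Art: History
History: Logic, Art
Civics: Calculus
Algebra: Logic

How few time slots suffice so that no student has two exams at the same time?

2

Logic and Algebra conflict, so at least 2 time slots are needed.
2 time slots suffice: time slot 1 → {Physics, Logic, Art, Civics}; time slot 2 → {Biology, Calculus, Chemistry, Music, History, Algebra}. No two conflicting exams share a time slot.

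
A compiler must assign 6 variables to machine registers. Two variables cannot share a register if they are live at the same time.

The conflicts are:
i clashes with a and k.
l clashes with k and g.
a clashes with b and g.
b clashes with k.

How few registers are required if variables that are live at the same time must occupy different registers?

3

The cycle i-a-g-l-k-i has odd length 5, so it cannot be 2-colored; at least 3 registers are needed.
A valid assignment using 3 registers: i=2, l=3, a=1, b=2, k=1, g=2. Every pair that conflicts lands in different registers.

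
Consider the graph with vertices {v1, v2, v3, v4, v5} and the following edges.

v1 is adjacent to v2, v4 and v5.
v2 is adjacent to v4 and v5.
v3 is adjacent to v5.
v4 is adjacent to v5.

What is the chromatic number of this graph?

4

v1, v2, v4, v5 are pairwise adjacent (a clique of size 4), so at least 4 colors are needed.
One proper 4-coloring: v1=3, v2=2, v3=2, v4=4, v5=1. No two adjacent vertices share a color.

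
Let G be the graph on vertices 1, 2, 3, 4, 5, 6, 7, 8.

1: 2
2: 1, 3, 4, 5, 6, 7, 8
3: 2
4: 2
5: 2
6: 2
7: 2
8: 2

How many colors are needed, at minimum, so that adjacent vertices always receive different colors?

2

2 and 3 are adjacent, so at least 2 colors are needed.
2 colors suffice: color red → {2}; color blue → {1, 3, 4, 5, 6, 7, 8}. No two adjacent vertices share a color.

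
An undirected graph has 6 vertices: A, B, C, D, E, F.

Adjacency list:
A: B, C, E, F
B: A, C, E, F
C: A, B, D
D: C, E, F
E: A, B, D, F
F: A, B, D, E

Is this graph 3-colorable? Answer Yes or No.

A, B, E, F are pairwise adjacent (a clique of size 4), so at least 4 colors are needed.
So 3 colors are not enough.

No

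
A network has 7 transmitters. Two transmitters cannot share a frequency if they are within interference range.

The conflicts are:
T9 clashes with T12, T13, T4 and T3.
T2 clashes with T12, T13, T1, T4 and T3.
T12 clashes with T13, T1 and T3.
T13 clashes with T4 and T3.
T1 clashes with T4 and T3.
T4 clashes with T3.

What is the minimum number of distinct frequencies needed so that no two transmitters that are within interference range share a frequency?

4

T2, T1, T4, T3 are mutually in conflict, so at least 4 frequencies are needed.
4 frequencies suffice: frequency 1 → {T3}; frequency 2 → {T9, T2}; frequency 3 → {T12, T4}; frequency 4 → {T13, T1}. No two conflicting transmitters share a frequency.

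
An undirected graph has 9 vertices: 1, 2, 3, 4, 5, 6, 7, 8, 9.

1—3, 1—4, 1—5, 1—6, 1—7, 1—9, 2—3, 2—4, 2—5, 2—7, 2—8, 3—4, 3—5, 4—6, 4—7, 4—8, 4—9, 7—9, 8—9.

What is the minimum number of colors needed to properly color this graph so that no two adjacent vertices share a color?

1, 4, 7, 9 form a clique, so at least 4 colors are needed.
One proper 4-coloring: 1=b, 2=b, 3=c, 4=a, 5=a, 6=c, 7=c, 8=c, 9=d. Each edge has distinct colors on its endpoints.

4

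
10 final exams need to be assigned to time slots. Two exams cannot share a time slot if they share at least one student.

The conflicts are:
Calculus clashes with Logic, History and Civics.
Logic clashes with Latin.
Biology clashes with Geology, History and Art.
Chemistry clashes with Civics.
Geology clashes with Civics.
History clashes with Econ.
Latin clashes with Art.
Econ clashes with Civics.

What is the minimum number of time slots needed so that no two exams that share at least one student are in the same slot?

3

The cycle History-Biology-Geology-Civics-Econ-History has odd length 5, so it cannot be 2-colored; at least 3 time slots are needed.
3 time slots suffice: Calculus=2, Logic=3, Biology=2, Chemistry=2, Geology=3, History=1, Latin=1, Econ=2, Art=3, Civics=1. Every pair that conflicts lands in different time slots.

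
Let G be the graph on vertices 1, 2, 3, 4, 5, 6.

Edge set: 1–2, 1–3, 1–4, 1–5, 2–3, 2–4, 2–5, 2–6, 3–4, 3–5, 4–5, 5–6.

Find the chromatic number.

5

1, 2, 3, 4, 5 are mutually adjacent (a clique of size 5), so at least 5 colors are needed.
5 colors suffice: color a → {5}; color b → {2}; color c → {3, 6}; color d → {4}; color e → {1}. No two adjacent vertices share a color.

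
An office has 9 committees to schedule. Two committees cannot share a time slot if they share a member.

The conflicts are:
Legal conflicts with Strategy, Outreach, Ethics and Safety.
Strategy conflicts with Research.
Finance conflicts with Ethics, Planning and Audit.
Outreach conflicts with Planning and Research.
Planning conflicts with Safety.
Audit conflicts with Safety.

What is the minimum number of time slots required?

3

The cycle Planning-Outreach-Legal-Ethics-Finance-Planning has odd length 5, so it cannot be 2-colored; at least 3 time slots are needed.
3 time slots suffice: time slot 1 → {Legal, Finance, Research}; time slot 2 → {Strategy, Outreach, Ethics, Safety}; time slot 3 → {Planning, Audit}. Every pair that conflicts lands in different time slots.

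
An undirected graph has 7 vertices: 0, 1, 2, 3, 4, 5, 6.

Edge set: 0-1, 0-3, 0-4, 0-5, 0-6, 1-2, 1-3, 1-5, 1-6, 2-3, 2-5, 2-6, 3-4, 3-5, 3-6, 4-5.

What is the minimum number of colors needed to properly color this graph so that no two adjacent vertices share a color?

4

0, 3, 4, 5 form a clique, so at least 4 colors are needed.
4 colors suffice: color red → {3}; color blue → {1, 4}; color green → {0, 2}; color yellow → {5, 6}. Every edge joins two different colors.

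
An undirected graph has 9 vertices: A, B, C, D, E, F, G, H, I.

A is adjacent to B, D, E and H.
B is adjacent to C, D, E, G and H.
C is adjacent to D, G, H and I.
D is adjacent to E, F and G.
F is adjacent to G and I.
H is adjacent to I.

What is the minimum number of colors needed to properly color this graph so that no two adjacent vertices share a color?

B, C, D, G are pairwise adjacent (a clique of size 4), so at least 4 colors are needed.
A valid assignment using 4 colors: A=3, B=2, C=3, D=1, E=4, F=3, G=4, H=1, I=2. Every edge joins two different colors.

4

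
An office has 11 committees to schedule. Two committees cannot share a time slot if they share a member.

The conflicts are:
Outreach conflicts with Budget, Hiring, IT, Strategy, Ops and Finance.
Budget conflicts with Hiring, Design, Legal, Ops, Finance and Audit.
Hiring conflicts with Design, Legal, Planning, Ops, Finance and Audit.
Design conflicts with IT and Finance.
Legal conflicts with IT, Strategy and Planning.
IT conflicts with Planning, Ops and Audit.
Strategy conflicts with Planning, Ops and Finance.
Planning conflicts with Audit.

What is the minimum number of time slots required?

4

Outreach, Budget, Hiring, Ops pairwise conflict, so at least 4 time slots are needed.
Using 4 time slots: Outreach=3, Budget=2, Hiring=1, Design=3, Legal=3, IT=1, Strategy=1, Planning=2, Ops=4, Finance=4, Audit=3. No two conflicting committees share a time slot.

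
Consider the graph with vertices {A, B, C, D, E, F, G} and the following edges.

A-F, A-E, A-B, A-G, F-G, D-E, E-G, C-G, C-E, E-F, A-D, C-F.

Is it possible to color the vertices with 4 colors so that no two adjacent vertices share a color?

Yes

The chromatic number is 4. C, E, F, G are mutually adjacent (a clique of size 4), so at least 4 colors are needed.
4 colors suffice: A=2, B=1, C=2, D=3, E=1, F=4, G=3.
That is already a proper 4-coloring.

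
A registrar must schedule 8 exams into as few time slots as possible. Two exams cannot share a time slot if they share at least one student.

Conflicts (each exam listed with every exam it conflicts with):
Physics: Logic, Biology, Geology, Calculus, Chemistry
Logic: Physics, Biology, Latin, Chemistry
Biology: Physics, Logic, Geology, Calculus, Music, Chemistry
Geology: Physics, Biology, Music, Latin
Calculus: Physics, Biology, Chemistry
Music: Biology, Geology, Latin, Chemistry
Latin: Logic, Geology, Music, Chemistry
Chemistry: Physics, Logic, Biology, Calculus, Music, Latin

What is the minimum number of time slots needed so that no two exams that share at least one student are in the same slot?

Physics, Logic, Biology, Chemistry are mutually in conflict, so at least 4 time slots are needed.
4 time slots suffice: time slot 1 → {Biology, Latin}; time slot 2 → {Geology, Chemistry}; time slot 3 → {Physics, Music}; time slot 4 → {Logic, Calculus}. Every pair that conflicts lands in different time slots.

4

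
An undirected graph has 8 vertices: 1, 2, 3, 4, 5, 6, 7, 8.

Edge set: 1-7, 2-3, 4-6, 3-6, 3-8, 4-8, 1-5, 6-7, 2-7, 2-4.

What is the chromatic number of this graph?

2

6 and 7 are adjacent, so at least 2 colors are needed.
One proper 2-coloring: 1=a, 2=a, 3=b, 4=b, 5=b, 6=a, 7=b, 8=a. Every edge joins two different colors.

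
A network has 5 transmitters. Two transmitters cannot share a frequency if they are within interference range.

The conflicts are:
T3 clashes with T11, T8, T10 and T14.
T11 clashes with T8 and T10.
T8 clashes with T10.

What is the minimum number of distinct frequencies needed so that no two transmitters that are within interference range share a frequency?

T3, T11, T8, T10 pairwise conflict, so at least 4 frequencies are needed.
A valid assignment using 4 frequencies: T3=1, T11=2, T8=3, T10=4, T14=2. No two conflicting transmitters share a frequency.

4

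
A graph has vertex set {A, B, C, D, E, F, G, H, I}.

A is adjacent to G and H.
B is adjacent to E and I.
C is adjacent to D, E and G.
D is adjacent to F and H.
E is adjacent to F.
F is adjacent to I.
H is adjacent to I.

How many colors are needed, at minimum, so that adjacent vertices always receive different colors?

3

The cycle H-D-C-G-A-H has odd length 5, so it cannot be 2-colored; at least 3 colors are needed.
3 colors suffice: color 1 → {A, C, I}; color 2 → {D, E, G}; color 3 → {B, F, H}. No two adjacent vertices share a color.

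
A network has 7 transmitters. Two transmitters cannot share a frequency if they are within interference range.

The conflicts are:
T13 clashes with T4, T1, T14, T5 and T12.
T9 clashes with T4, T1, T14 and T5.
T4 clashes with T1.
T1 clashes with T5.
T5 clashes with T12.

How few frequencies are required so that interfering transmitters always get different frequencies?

3

T13, T5, T12 pairwise conflict, so at least 3 frequencies are needed.
Using 3 frequencies: T13=1, T9=1, T4=3, T1=2, T14=2, T5=3, T12=2. Every pair that conflicts lands in different frequencies.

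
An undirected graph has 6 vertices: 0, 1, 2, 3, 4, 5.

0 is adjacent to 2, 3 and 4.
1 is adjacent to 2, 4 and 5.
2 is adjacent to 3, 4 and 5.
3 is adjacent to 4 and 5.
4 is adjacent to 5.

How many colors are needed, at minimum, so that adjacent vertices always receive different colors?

4

1, 2, 4, 5 are mutually adjacent (a clique of size 4), so at least 4 colors are needed.
4 colors suffice: color red → {4}; color blue → {2}; color green → {0, 5}; color yellow → {1, 3}. Each edge has distinct colors on its endpoints.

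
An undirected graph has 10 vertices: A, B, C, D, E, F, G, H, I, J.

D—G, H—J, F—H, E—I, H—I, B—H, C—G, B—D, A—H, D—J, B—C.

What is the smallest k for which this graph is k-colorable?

D and J are adjacent, so at least 2 colors are needed.
2 colors suffice: color 1 → {C, D, E, H}; color 2 → {A, B, F, G, I, J}. Every edge joins two different colors.

2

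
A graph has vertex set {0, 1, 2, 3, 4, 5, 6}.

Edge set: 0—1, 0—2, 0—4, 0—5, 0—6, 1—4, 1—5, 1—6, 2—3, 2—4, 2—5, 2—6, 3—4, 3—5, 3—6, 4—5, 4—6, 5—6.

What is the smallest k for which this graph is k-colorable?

5

2, 3, 4, 5, 6 are mutually adjacent (a clique of size 5), so at least 5 colors are needed.
5 colors suffice: color a → {4}; color b → {5}; color c → {6}; color d → {0, 3}; color e → {1, 2}. No two adjacent vertices share a color.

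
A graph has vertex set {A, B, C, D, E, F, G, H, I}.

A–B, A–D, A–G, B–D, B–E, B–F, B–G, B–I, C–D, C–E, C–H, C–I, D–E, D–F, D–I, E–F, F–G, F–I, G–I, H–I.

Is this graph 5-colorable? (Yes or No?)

The chromatic number is 4. B, D, E, F are pairwise adjacent (a clique of size 4), so at least 4 colors are needed.
One proper 4-coloring: A=green, B=blue, C=blue, D=red, E=green, F=yellow, G=red, H=red, I=green.
Since 5 ≥ 4, a proper 5-coloring certainly exists.

Yes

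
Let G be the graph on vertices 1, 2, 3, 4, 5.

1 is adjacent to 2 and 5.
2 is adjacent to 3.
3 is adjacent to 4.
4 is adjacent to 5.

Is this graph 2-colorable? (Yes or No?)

No

The cycle 1-5-4-3-2-1 has odd length 5, so it cannot be 2-colored; at least 3 colors are needed.
So 2 colors are not enough.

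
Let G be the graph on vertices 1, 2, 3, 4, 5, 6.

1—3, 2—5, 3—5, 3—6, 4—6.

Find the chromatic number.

2

2 and 5 are adjacent, so at least 2 colors are needed.
One proper 2-coloring: 1=blue, 2=red, 3=red, 4=red, 5=blue, 6=blue. Each edge has distinct colors on its endpoints.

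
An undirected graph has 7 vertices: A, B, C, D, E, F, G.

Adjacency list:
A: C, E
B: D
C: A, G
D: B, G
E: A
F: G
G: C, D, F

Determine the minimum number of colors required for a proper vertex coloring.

2

B and D are adjacent, so at least 2 colors are needed.
2 colors suffice: color 1 → {A, B, G}; color 2 → {C, D, E, F}. No two adjacent vertices share a color.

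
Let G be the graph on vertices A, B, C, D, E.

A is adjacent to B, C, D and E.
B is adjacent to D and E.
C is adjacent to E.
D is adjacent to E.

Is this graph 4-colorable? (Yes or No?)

Yes

The chromatic number is 4. A, B, D, E form a clique, so at least 4 colors are needed.
4 colors suffice: A=2, B=3, C=3, D=4, E=1.
That is already a proper 4-coloring.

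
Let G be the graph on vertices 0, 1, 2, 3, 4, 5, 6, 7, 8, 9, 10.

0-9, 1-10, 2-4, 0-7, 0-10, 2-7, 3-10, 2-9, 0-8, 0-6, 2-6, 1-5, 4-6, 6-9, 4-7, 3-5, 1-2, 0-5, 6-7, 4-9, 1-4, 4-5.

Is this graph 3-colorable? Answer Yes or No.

No

2, 4, 6, 9 form a clique, so at least 4 colors are needed.
So 3 colors are not enough.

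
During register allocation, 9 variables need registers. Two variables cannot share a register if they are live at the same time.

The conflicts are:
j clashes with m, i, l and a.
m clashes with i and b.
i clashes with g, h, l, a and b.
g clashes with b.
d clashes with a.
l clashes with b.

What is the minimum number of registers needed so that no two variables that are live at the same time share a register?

m, i, b pairwise conflict, so at least 3 registers are needed.
Using 3 registers: j=2, m=3, i=1, g=3, d=1, h=2, l=3, a=3, b=2. Each listed conflict is separated.

3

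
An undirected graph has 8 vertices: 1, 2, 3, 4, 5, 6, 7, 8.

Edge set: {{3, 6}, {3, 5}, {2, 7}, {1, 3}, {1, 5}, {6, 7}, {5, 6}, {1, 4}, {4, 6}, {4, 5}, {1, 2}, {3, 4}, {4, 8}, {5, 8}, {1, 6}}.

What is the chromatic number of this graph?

1, 3, 4, 5, 6 form a clique, so at least 5 colors are needed.
5 colors suffice: color red → {2, 6, 8}; color blue → {4, 7}; color green → {1}; color yellow → {5}; color purple → {3}. No two adjacent vertices share a color.

5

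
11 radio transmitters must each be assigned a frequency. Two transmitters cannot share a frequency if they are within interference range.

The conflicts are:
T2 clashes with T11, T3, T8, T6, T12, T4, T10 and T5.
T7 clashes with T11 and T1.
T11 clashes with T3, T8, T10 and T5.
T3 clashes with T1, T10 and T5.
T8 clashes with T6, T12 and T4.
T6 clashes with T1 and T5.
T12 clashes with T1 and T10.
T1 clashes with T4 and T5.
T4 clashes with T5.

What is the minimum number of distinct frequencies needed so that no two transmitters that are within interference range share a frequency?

T2, T11, T3, T5 pairwise conflict, so at least 4 frequencies are needed.
4 frequencies suffice: frequency 1 → {T2, T1}; frequency 2 → {T7, T8, T10, T5}; frequency 3 → {T11, T6, T12, T4}; frequency 4 → {T3}. No two conflicting transmitters share a frequency.

4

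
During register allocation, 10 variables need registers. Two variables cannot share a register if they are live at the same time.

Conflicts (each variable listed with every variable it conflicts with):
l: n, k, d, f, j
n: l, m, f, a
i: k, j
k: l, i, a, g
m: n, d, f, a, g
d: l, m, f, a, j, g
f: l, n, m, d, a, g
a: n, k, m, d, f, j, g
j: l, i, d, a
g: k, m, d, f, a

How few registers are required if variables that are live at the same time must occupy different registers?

m, d, f, a, g are mutually in conflict, so at least 5 registers are needed.
5 registers suffice: l=1, n=3, i=1, k=2, m=5, d=3, f=2, a=1, j=2, g=4. Each listed conflict is separated.

5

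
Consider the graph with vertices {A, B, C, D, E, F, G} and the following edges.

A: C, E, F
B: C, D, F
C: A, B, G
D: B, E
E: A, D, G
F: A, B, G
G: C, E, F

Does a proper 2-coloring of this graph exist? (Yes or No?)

No

The cycle E-G-F-B-D-E has odd length 5, so it cannot be 2-colored; at least 3 colors are needed.
So 2 colors are not enough.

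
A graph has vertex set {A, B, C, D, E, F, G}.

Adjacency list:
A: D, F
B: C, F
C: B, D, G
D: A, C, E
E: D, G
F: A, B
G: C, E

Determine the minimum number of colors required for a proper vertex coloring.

3

The cycle F-A-D-C-B-F has odd length 5, so it cannot be 2-colored; at least 3 colors are needed.
3 colors suffice: color 1 → {D, F, G}; color 2 → {A, C, E}; color 3 → {B}. Every edge joins two different colors.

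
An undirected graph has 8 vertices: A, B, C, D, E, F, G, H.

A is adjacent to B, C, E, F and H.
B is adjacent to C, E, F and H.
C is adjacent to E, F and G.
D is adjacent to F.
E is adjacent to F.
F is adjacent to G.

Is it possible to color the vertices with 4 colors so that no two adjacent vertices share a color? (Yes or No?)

A, B, C, E, F are mutually adjacent (a clique of size 5), so at least 5 colors are needed.
So 4 colors are not enough.

No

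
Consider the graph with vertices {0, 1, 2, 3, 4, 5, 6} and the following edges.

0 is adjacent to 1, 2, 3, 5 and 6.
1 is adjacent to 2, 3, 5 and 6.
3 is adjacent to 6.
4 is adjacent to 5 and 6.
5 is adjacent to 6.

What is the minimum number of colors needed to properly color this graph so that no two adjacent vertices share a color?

0, 1, 3, 6 form a clique, so at least 4 colors are needed.
4 colors suffice: 0=b, 1=c, 2=a, 3=d, 4=b, 5=d, 6=a. No two adjacent vertices share a color.

4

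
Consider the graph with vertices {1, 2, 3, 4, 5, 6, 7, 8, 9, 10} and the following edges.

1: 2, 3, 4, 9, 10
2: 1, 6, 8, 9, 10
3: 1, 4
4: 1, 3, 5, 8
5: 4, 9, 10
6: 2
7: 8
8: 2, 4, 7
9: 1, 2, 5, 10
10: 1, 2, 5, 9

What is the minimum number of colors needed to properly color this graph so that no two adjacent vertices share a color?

4

1, 2, 9, 10 are pairwise adjacent (a clique of size 4), so at least 4 colors are needed.
4 colors suffice: 1=red, 2=blue, 3=green, 4=blue, 5=red, 6=red, 7=blue, 8=red, 9=yellow, 10=green. No two adjacent vertices share a color.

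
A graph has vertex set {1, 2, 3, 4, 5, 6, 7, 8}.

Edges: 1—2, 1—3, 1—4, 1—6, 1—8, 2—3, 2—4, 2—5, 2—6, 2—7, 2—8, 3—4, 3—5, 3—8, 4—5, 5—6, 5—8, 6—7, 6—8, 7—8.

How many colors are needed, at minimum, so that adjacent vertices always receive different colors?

2, 3, 4, 5 are mutually adjacent (a clique of size 4), so at least 4 colors are needed.
4 colors suffice: color red → {2}; color blue → {4, 8}; color green → {1, 5, 7}; color yellow → {3, 6}. Each edge has distinct colors on its endpoints.

4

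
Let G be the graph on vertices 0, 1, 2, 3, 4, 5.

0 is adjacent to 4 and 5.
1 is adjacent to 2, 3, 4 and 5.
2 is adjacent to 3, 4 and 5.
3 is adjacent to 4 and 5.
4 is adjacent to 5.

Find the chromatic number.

5

1, 2, 3, 4, 5 are mutually adjacent (a clique of size 5), so at least 5 colors are needed.
5 colors suffice: 0=c, 1=d, 2=e, 3=c, 4=a, 5=b. Each edge has distinct colors on its endpoints.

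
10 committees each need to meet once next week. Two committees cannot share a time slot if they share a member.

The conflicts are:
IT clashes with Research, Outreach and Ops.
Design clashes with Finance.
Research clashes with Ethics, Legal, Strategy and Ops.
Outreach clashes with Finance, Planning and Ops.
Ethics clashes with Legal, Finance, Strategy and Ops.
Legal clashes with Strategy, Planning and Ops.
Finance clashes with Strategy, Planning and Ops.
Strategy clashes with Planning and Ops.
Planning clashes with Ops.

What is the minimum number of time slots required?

5

Research, Ethics, Legal, Strategy, Ops pairwise conflict, so at least 5 time slots are needed.
Using 5 time slots: IT=2, Design=1, Research=5, Outreach=3, Ethics=4, Legal=2, Finance=2, Strategy=3, Planning=4, Ops=1. Every pair that conflicts lands in different time slots.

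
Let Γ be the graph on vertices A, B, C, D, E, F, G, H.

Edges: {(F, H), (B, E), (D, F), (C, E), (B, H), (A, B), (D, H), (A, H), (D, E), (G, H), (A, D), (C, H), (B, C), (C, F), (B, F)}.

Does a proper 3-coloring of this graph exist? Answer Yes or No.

B, C, F, H are mutually adjacent (a clique of size 4), so at least 4 colors are needed.
So 3 colors are not enough.

No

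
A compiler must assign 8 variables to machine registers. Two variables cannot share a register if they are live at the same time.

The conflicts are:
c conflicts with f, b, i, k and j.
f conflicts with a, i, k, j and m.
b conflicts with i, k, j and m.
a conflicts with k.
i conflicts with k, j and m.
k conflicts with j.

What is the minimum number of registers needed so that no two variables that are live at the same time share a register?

5

c, f, i, k, j pairwise conflict, so at least 5 registers are needed.
5 registers suffice: c=5, f=2, b=2, a=1, i=1, k=3, j=4, m=3. Each listed conflict is separated.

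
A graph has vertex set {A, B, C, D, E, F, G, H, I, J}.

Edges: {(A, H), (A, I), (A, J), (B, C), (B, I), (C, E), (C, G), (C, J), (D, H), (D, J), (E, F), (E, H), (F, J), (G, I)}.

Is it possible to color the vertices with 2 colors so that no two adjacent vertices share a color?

No

The cycle E-H-D-J-C-E has odd length 5, so it cannot be 2-colored; at least 3 colors are needed.
So 2 colors are not enough.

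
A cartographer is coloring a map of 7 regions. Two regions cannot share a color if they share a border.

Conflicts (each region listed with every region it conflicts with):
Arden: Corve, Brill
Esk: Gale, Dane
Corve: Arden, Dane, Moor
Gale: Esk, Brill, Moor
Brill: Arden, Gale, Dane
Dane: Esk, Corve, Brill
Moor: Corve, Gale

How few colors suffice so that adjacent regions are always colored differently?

3

The cycle Gale-Moor-Corve-Dane-Brill-Gale has odd length 5, so it cannot be 2-colored; at least 3 colors are needed.
3 colors suffice: Arden=2, Esk=1, Corve=1, Gale=2, Brill=1, Dane=2, Moor=3. Every pair that conflicts lands in different colors.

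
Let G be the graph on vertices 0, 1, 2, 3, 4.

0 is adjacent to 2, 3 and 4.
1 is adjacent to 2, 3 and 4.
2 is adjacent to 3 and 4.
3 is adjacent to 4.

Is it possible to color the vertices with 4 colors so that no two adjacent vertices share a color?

Yes

The chromatic number is 4. 1, 2, 3, 4 are mutually adjacent (a clique of size 4), so at least 4 colors are needed.
4 colors suffice: 0=d, 1=d, 2=a, 3=b, 4=c.
That is already a proper 4-coloring.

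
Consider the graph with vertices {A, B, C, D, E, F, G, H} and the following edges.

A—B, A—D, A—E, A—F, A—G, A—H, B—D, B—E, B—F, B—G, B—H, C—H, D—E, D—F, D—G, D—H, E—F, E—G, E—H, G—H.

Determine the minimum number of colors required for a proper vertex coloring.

A, B, D, E, G, H form a clique, so at least 6 colors are needed.
6 colors suffice: color 1 → {C, D}; color 2 → {B}; color 3 → {E}; color 4 → {F, H}; color 5 → {A}; color 6 → {G}. Every edge joins two different colors.

6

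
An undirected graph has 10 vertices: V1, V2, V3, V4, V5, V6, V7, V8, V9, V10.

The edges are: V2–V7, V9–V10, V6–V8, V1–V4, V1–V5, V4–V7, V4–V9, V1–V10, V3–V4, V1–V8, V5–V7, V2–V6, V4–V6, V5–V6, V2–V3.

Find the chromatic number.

2

V4 and V7 are adjacent, so at least 2 colors are needed.
2 colors suffice: V1=2, V2=1, V3=2, V4=1, V5=1, V6=2, V7=2, V8=1, V9=2, V10=1. Every edge joins two different colors.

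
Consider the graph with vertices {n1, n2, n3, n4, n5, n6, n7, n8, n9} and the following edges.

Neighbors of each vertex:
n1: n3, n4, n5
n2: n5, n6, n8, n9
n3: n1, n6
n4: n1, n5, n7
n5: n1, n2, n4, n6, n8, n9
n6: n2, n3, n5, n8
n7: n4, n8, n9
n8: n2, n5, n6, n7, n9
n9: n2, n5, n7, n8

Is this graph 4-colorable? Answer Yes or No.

Yes

The chromatic number is 4. n2, n5, n8, n9 form a clique, so at least 4 colors are needed.
4 colors suffice: color 1 → {n3, n5, n7}; color 2 → {n4, n8}; color 3 → {n1, n6, n9}; color 4 → {n2}.
That is already a proper 4-coloring.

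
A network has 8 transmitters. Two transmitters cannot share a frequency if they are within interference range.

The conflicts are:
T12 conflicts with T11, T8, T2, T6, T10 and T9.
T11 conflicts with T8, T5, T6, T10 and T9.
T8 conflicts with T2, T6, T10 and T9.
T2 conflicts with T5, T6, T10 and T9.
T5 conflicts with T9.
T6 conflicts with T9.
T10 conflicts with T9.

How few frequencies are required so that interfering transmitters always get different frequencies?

5

T12, T11, T8, T10, T9 pairwise conflict, so at least 5 frequencies are needed.
A valid assignment using 5 frequencies: T12=2, T11=4, T8=3, T2=4, T5=2, T6=5, T10=5, T9=1. Every pair that conflicts lands in different frequencies.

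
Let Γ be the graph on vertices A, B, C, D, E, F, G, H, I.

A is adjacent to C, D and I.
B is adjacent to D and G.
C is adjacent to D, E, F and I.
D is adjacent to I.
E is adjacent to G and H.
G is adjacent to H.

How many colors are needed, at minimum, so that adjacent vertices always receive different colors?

A, C, D, I are mutually adjacent (a clique of size 4), so at least 4 colors are needed.
A valid assignment using 4 colors: A=4, B=3, C=1, D=2, E=2, F=2, G=1, H=3, I=3. Every edge joins two different colors.

4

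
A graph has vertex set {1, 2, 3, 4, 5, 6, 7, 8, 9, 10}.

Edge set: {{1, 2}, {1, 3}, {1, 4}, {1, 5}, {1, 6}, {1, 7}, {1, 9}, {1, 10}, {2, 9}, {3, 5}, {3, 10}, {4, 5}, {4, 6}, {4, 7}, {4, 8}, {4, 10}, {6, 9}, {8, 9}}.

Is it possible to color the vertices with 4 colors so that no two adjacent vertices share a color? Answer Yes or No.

Yes

The chromatic number is 3. 1, 4, 6 are mutually adjacent, so at least 3 colors are needed.
A valid assignment using 3 colors: 1=red, 2=green, 3=blue, 4=blue, 5=green, 6=green, 7=green, 8=red, 9=blue, 10=green.
Since 4 ≥ 3, a proper 4-coloring certainly exists.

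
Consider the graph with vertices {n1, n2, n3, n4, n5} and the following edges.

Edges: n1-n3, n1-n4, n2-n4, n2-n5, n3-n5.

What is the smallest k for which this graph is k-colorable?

The cycle n4-n2-n5-n3-n1-n4 has odd length 5, so it cannot be 2-colored; at least 3 colors are needed.
One proper 3-coloring: n1=3, n2=2, n3=2, n4=1, n5=1. No two adjacent vertices share a color.

3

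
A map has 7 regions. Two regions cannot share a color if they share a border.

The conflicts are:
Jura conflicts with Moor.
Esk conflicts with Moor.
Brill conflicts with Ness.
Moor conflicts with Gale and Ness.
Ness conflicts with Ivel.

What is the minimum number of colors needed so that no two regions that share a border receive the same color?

Moor and Ness conflict, so at least 2 colors are needed.
2 colors suffice: color 1 → {Brill, Moor, Ivel}; color 2 → {Jura, Esk, Gale, Ness}. Each listed conflict is separated.

2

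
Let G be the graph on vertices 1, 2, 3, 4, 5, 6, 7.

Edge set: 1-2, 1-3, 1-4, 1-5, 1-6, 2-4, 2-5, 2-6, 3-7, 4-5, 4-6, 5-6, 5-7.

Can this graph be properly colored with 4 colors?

No

1, 2, 4, 5, 6 are pairwise adjacent (a clique of size 5), so at least 5 colors are needed.
So 4 colors are not enough.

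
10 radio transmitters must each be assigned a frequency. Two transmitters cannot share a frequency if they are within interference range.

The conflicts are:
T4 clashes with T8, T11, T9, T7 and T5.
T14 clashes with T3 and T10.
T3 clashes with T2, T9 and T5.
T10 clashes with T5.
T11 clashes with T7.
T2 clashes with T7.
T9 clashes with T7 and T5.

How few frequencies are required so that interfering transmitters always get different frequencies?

T4, T9, T5 all conflict with each other, so at least 3 frequencies are needed.
Using 3 frequencies: T4=1, T14=2, T8=2, T3=1, T10=1, T11=2, T2=2, T9=2, T7=3, T5=3. Each listed conflict is separated.

3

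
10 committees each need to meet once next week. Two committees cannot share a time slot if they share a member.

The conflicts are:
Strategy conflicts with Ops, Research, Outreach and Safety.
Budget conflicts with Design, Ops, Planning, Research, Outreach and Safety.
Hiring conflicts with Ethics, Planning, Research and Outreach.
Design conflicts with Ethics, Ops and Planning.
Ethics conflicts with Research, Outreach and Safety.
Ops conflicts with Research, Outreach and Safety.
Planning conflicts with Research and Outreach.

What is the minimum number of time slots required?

3

Budget, Ops, Safety pairwise conflict, so at least 3 time slots are needed.
3 time slots suffice: time slot 1 → {Ethics, Ops, Planning}; time slot 2 → {Strategy, Budget, Hiring}; time slot 3 → {Design, Research, Outreach, Safety}. Each listed conflict is separated.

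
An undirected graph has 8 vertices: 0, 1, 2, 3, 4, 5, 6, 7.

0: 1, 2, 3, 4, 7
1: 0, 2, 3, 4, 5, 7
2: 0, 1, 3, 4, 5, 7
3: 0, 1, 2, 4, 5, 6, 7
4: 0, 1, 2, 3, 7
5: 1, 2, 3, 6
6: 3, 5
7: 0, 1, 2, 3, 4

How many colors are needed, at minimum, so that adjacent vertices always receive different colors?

0, 1, 2, 3, 4, 7 form a clique, so at least 6 colors are needed.
One proper 6-coloring: 0=e, 1=b, 2=c, 3=a, 4=d, 5=d, 6=b, 7=f. No two adjacent vertices share a color.

6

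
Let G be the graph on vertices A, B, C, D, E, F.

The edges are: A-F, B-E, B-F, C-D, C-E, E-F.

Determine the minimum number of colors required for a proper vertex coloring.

B, E, F form a triangle, so at least 3 colors are needed.
A valid assignment using 3 colors: A=2, B=3, C=1, D=2, E=2, F=1. No two adjacent vertices share a color.

3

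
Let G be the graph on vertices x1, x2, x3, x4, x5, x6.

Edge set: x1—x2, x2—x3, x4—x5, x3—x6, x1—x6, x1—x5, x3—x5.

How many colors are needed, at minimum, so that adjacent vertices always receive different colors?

2

x3 and x5 are adjacent, so at least 2 colors are needed.
2 colors suffice: color 1 → {x2, x5, x6}; color 2 → {x1, x3, x4}. No two adjacent vertices share a color.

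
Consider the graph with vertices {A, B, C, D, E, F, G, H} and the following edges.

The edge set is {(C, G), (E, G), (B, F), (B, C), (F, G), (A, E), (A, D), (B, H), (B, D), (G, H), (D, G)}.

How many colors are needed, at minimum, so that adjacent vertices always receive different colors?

2

F and G are adjacent, so at least 2 colors are needed.
2 colors suffice: color 1 → {A, B, G}; color 2 → {C, D, E, F, H}. Every edge joins two different colors.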